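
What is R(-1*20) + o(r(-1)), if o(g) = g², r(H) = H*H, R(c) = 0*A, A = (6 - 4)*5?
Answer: 1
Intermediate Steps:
A = 10 (A = 2*5 = 10)
R(c) = 0 (R(c) = 0*10 = 0)
r(H) = H²
R(-1*20) + o(r(-1)) = 0 + ((-1)²)² = 0 + 1² = 0 + 1 = 1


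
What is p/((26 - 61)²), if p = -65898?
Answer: -9414/175 ≈ -53.794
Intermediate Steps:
p/((26 - 61)²) = -65898/(26 - 61)² = -65898/((-35)²) = -65898/1225 = -65898*1/1225 = -9414/175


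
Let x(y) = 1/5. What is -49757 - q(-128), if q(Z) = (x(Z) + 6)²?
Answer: -1244886/25 ≈ -49795.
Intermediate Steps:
x(y) = ⅕
q(Z) = 961/25 (q(Z) = (⅕ + 6)² = (31/5)² = 961/25)
-49757 - q(-128) = -49757 - 1*961/25 = -49757 - 961/25 = -1244886/25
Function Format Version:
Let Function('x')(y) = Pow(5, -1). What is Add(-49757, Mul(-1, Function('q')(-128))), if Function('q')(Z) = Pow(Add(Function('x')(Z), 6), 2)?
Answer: Rational(-1244886, 25) ≈ -49795.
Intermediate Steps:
Function('x')(y) = Rational(1, 5)
Function('q')(Z) = Rational(961, 25) (Function('q')(Z) = Pow(Add(Rational(1, 5), 6), 2) = Pow(Rational(31, 5), 2) = Rational(961, 25))
Add(-49757, Mul(-1, Function('q')(-128))) = Add(-49757, Mul(-1, Rational(961, 25))) = Add(-49757, Rational(-961, 25)) = Rational(-1244886, 25)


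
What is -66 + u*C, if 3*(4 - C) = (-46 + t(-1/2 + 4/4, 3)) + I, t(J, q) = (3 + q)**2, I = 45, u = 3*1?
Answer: -89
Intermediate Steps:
u = 3
C = -23/3 (C = 4 - ((-46 + (3 + 3)**2) + 45)/3 = 4 - ((-46 + 6**2) + 45)/3 = 4 - ((-46 + 36) + 45)/3 = 4 - (-10 + 45)/3 = 4 - 1/3*35 = 4 - 35/3 = -23/3 ≈ -7.6667)
-66 + u*C = -66 + 3*(-23/3) = -66 - 23 = -89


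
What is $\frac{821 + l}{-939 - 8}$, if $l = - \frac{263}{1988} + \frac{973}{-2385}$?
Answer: $- \frac{3890111401}{4490086860} \approx -0.86638$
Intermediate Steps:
$l = - \frac{2561579}{4741380}$ ($l = \left(-263\right) \frac{1}{1988} + 973 \left(- \frac{1}{2385}\right) = - \frac{263}{1988} - \frac{973}{2385} = - \frac{2561579}{4741380} \approx -0.54026$)
$\frac{821 + l}{-939 - 8} = \frac{821 - \frac{2561579}{4741380}}{-939 - 8} = \frac{3890111401}{4741380 \left(-947\right)} = \frac{3890111401}{4741380} \left(- \frac{1}{947}\right) = - \frac{3890111401}{4490086860}$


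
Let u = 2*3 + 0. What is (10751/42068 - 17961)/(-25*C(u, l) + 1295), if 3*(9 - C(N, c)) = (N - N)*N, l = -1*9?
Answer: -58120969/3462520 ≈ -16.786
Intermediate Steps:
l = -9
u = 6 (u = 6 + 0 = 6)
C(N, c) = 9 (C(N, c) = 9 - (N - N)*N/3 = 9 - 0*N = 9 - ⅓*0 = 9 + 0 = 9)
(10751/42068 - 17961)/(-25*C(u, l) + 1295) = (10751/42068 - 17961)/(-25*9 + 1295) = (10751*(1/42068) - 17961)/(-225 + 1295) = (827/3236 - 17961)/1070 = -58120969/3236*1/1070 = -58120969/3462520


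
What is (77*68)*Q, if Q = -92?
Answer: -481712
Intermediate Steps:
(77*68)*Q = (77*68)*(-92) = 5236*(-92) = -481712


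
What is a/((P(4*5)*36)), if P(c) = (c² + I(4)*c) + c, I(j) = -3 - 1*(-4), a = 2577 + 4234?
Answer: 6811/15840 ≈ 0.42999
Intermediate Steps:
a = 6811
I(j) = 1 (I(j) = -3 + 4 = 1)
P(c) = c² + 2*c (P(c) = (c² + 1*c) + c = (c² + c) + c = (c + c²) + c = c² + 2*c)
a/((P(4*5)*36)) = 6811/((((4*5)*(2 + 4*5))*36)) = 6811/(((20*(2 + 20))*36)) = 6811/(((20*22)*36)) = 6811/((440*36)) = 6811/15840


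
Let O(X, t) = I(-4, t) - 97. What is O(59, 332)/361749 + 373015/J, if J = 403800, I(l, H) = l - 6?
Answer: 2997657703/3246094360 ≈ 0.92347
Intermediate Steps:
I(l, H) = -6 + l
O(X, t) = -107 (O(X, t) = (-6 - 4) - 97 = -10 - 97 = -107)
O(59, 332)/361749 + 373015/J = -107/361749 + 373015/403800 = -107*1/361749 + 373015*(1/403800) = -107/361749 + 74603/80760 = 2997657703/3246094360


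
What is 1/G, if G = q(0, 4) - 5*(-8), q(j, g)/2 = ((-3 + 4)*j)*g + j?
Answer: 1/40 ≈ 0.025000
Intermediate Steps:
q(j, g) = 2*j + 2*g*j (q(j, g) = 2*(((-3 + 4)*j)*g + j) = 2*((1*j)*g + j) = 2*(j*g + j) = 2*(g*j + j) = 2*(j + g*j) = 2*j + 2*g*j)
G = 40 (G = 2*0*(1 + 4) - 5*(-8) = 2*0*5 + 40 = 0 + 40 = 40)
1/G = 1/40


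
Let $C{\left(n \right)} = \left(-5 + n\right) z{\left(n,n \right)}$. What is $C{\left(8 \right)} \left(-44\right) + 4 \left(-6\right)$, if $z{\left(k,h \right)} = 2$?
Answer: $-288$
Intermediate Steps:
$C{\left(n \right)} = -10 + 2 n$ ($C{\left(n \right)} = \left(-5 + n\right) 2 = -10 + 2 n$)
$C{\left(8 \right)} \left(-44\right) + 4 \left(-6\right) = \left(-10 + 2 \cdot 8\right) \left(-44\right) + 4 \left(-6\right) = \left(-10 + 16\right) \left(-44\right) - 24 = 6 \left(-44\right) - 24 = -264 - 24 = -288$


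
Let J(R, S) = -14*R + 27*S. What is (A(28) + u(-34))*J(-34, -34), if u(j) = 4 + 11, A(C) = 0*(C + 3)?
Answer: -6630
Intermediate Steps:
A(C) = 0 (A(C) = 0*(3 + C) = 0)
u(j) = 15
(A(28) + u(-34))*J(-34, -34) = (0 + 15)*(-14*(-34) + 27*(-34)) = 15*(476 - 918) = 15*(-442) = -6630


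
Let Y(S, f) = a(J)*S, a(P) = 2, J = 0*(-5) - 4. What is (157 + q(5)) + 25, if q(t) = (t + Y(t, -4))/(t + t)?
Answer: 367/2 ≈ 183.50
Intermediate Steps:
J = -4 (J = 0 - 4 = -4)
Y(S, f) = 2*S
q(t) = 3/2 (q(t) = (t + 2*t)/(t + t) = (3*t)/((2*t)) = (3*t)*(1/(2*t)) = 3/2)
(157 + q(5)) + 25 = (157 + 3/2) + 25 = 317/2 + 25 = 367/2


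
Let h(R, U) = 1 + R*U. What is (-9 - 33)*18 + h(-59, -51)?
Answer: 2254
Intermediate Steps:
(-9 - 33)*18 + h(-59, -51) = (-9 - 33)*18 + (1 - 59*(-51)) = -42*18 + (1 + 3009) = -756 + 3010 = 2254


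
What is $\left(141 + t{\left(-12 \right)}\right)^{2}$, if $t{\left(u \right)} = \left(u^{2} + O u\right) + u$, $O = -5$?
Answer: $110889$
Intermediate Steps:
$t{\left(u \right)} = u^{2} - 4 u$ ($t{\left(u \right)} = \left(u^{2} - 5 u\right) + u = u^{2} - 4 u$)
$\left(141 + t{\left(-12 \right)}\right)^{2} = \left(141 - 12 \left(-4 - 12\right)\right)^{2} = \left(141 - -192\right)^{2} = \left(141 + 192\right)^{2} = 333^{2} = 110889$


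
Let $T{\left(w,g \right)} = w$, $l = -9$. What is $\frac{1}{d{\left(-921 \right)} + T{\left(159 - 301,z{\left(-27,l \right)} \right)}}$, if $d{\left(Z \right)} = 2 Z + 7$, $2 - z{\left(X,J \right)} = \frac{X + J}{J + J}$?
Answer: $- \frac{1}{1977} \approx -0.00050582$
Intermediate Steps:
$z{\left(X,J \right)} = 2 - \frac{J + X}{2 J}$ ($z{\left(X,J \right)} = 2 - \frac{X + J}{J + J} = 2 - \frac{J + X}{2 J}$)
$d{\left(Z \right)} = 7 + 2 Z$
$\frac{1}{d{\left(-921 \right)} + T{\left(159 - 301,z{\left(-27,l \right)} \right)}} = \frac{1}{\left(7 + 2 \left(-921\right)\right) + \left(159 - 301\right)} = \frac{1}{\left(7 - 1842\right) - 142} = \frac{1}{-1835 - 142} = \frac{1}{-1977} = - \frac{1}{1977}$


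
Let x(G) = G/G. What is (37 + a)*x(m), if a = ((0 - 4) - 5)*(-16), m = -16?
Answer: 181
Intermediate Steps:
x(G) = 1
a = 144 (a = (-4 - 5)*(-16) = -9*(-16) = 144)
(37 + a)*x(m) = (37 + 144)*1 = 181*1 = 181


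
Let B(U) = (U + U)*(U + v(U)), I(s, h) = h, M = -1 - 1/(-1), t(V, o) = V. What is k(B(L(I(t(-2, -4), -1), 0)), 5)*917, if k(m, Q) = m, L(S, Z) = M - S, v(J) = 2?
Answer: 5502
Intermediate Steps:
M = 0 (M = -1 - 1*(-1) = -1 + 1 = 0)
L(S, Z) = -S (L(S, Z) = 0 - S = -S)
B(U) = 2*U*(2 + U) (B(U) = (U + U)*(U + 2) = (2*U)*(2 + U) = 2*U*(2 + U))
k(B(L(I(t(-2, -4), -1), 0)), 5)*917 = (2*(-1*(-1))*(2 - 1*(-1)))*917 = (2*1*(2 + 1))*917 = (2*1*3)*917 = 6*917 = 5502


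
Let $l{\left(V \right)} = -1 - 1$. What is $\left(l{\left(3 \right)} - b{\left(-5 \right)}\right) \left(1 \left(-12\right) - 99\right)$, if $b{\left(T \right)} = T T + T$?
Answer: $2442$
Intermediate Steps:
$l{\left(V \right)} = -2$ ($l{\left(V \right)} = -1 - 1 = -2$)
$b{\left(T \right)} = T + T^{2}$ ($b{\left(T \right)} = T^{2} + T = T + T^{2}$)
$\left(l{\left(3 \right)} - b{\left(-5 \right)}\right) \left(1 \left(-12\right) - 99\right) = \left(-2 - - 5 \left(1 - 5\right)\right) \left(1 \left(-12\right) - 99\right) = \left(-2 - \left(-5\right) \left(-4\right)\right) \left(-12 - 99\right) = \left(-2 - 20\right) \left(-111\right) = \left(-22\right) \left(-111\right) = 2442$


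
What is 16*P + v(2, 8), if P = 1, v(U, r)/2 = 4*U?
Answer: 32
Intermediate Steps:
v(U, r) = 8*U (v(U, r) = 2*(4*U) = 8*U)
16*P + v(2, 8) = 16*1 + 8*2 = 16 + 16 = 32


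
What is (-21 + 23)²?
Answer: 4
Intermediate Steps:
(-21 + 23)² = 2² = 4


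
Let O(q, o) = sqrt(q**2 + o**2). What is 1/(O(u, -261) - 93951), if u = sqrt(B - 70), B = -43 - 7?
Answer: -31317/2942240800 - sqrt(68001)/8826722400 ≈ -1.0673e-5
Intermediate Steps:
B = -50
u = 2*I*sqrt(30) (u = sqrt(-50 - 70) = sqrt(-120) = 2*I*sqrt(30) ≈ 10.954*I)
O(q, o) = sqrt(o**2 + q**2)
1/(O(u, -261) - 93951) = 1/(sqrt((-261)**2 + (2*I*sqrt(30))**2) - 93951) = 1/(sqrt(68121 - 120) - 93951) = 1/(sqrt(68001) - 93951) = 1/(-93951 + sqrt(68001))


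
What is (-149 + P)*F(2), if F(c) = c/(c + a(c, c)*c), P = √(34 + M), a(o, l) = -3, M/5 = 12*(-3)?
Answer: 149/2 - I*√146/2 ≈ 74.5 - 6.0415*I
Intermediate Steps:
M = -180 (M = 5*(12*(-3)) = 5*(-36) = -180)
P = I*√146 (P = √(34 - 180) = √(-146) = I*√146 ≈ 12.083*I)
F(c) = -½ (F(c) = c/(c - 3*c) = c/((-2*c)) = c*(-1/(2*c)) = -½)
(-149 + P)*F(2) = (-149 + I*√146)*(-½) = 149/2 - I*√146/2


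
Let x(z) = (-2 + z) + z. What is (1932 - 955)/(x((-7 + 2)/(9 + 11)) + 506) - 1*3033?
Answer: -3052277/1007 ≈ -3031.1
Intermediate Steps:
x(z) = -2 + 2*z
(1932 - 955)/(x((-7 + 2)/(9 + 11)) + 506) - 1*3033 = (1932 - 955)/((-2 + 2*((-7 + 2)/(9 + 11))) + 506) - 1*3033 = 977/((-2 + 2*(-5/20)) + 506) - 3033 = 977/((-2 + 2*(-5*1/20)) + 506) - 3033 = 977/((-2 + 2*(-¼)) + 506) - 3033 = 977/((-2 - ½) + 506) - 3033 = 977/(-5/2 + 506) - 3033 = 977/(1007/2) - 3033 = 977*(2/1007) - 3033 = 1954/1007 - 3033 = -3052277/1007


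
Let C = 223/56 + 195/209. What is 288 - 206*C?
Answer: -4239905/5852 ≈ -724.52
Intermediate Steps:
C = 57527/11704 (C = 223*(1/56) + 195*(1/209) = 223/56 + 195/209 = 57527/11704 ≈ 4.9152)
288 - 206*C = 288 - 206*57527/11704 = 288 - 5925281/5852 = -4239905/5852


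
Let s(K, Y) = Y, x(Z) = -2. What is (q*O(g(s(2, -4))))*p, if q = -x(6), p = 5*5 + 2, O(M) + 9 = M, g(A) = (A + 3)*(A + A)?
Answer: -54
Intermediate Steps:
g(A) = 2*A*(3 + A) (g(A) = (3 + A)*(2*A) = 2*A*(3 + A))
O(M) = -9 + M
p = 27 (p = 25 + 2 = 27)
q = 2 (q = -1*(-2) = 2)
(q*O(g(s(2, -4))))*p = (2*(-9 + 2*(-4)*(3 - 4)))*27 = (2*(-9 + 2*(-4)*(-1)))*27 = (2*(-9 + 8))*27 = (2*(-1))*27 = -2*27 = -54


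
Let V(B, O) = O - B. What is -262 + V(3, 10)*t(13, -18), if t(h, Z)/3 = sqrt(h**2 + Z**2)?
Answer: -262 + 21*sqrt(493) ≈ 204.28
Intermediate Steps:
t(h, Z) = 3*sqrt(Z**2 + h**2) (t(h, Z) = 3*sqrt(h**2 + Z**2) = 3*sqrt(Z**2 + h**2))
-262 + V(3, 10)*t(13, -18) = -262 + (10 - 1*3)*(3*sqrt((-18)**2 + 13**2)) = -262 + (10 - 3)*(3*sqrt(324 + 169)) = -262 + 7*(3*sqrt(493)) = -262 + 21*sqrt(493)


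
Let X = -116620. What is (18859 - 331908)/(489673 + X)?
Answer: -313049/373053 ≈ -0.83915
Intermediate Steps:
(18859 - 331908)/(489673 + X) = (18859 - 331908)/(489673 - 116620) = -313049/373053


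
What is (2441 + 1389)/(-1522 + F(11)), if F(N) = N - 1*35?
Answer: -1915/773 ≈ -2.4774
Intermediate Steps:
F(N) = -35 + N (F(N) = N - 35 = -35 + N)
(2441 + 1389)/(-1522 + F(11)) = (2441 + 1389)/(-1522 + (-35 + 11)) = 3830/(-1522 - 24) = 3830/(-1546) = 3830*(-1/1546) = -1915/773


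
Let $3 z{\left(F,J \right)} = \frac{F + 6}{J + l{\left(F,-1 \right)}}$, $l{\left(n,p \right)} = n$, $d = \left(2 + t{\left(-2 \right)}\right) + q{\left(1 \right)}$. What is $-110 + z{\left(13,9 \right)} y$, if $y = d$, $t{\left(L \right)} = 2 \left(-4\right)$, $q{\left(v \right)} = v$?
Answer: $- \frac{7355}{66} \approx -111.44$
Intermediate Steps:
$t{\left(L \right)} = -8$
$d = -5$ ($d = \left(2 - 8\right) + 1 = -6 + 1 = -5$)
$y = -5$
$z{\left(F,J \right)} = \frac{6 + F}{3 \left(F + J\right)}$ ($z{\left(F,J \right)} = \frac{\left(F + 6\right) \frac{1}{J + F}}{3} = \frac{\left(6 + F\right) \frac{1}{F + J}}{3} = \frac{\frac{1}{F + J} \left(6 + F\right)}{3} = \frac{6 + F}{3 \left(F + J\right)}$)
$-110 + z{\left(13,9 \right)} y = -110 + \frac{2 + \frac{1}{3} \cdot 13}{13 + 9} \left(-5\right) = -110 + \frac{2 + \frac{13}{3}}{22} \left(-5\right) = -110 + \frac{1}{22} \cdot \frac{19}{3} \left(-5\right) = -110 + \frac{19}{66} \left(-5\right) = -110 - \frac{95}{66} = - \frac{7355}{66}$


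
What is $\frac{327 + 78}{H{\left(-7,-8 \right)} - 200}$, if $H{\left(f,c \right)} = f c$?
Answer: $- \frac{45}{16} \approx -2.8125$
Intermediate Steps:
$H{\left(f,c \right)} = c f$
$\frac{327 + 78}{H{\left(-7,-8 \right)} - 200} = \frac{327 + 78}{\left(-8\right) \left(-7\right) - 200} = \frac{405}{56 - 200} = \frac{405}{-144} = 405 \left(- \frac{1}{144}\right) = - \frac{45}{16}$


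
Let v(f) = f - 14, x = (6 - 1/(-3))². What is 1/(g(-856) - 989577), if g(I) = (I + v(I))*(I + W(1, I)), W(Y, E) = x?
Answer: 9/3767825 ≈ 2.3886e-6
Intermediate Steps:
x = 361/9 (x = (6 - 1*(-⅓))² = (6 + ⅓)² = (19/3)² = 361/9 ≈ 40.111)
W(Y, E) = 361/9
v(f) = -14 + f
g(I) = (-14 + 2*I)*(361/9 + I) (g(I) = (I + (-14 + I))*(I + 361/9) = (-14 + 2*I)*(361/9 + I))
1/(g(-856) - 989577) = 1/((-5054/9 + 2*(-856)² + (596/9)*(-856)) - 989577) = 1/((-5054/9 + 2*732736 - 510176/9) - 989577) = 1/((-5054/9 + 1465472 - 510176/9) - 989577) = 1/(12674018/9 - 989577) = 1/(3767825/9) = 9/3767825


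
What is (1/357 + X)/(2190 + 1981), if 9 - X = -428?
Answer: 156010/1489047 ≈ 0.10477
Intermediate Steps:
X = 437 (X = 9 - 1*(-428) = 9 + 428 = 437)
(1/357 + X)/(2190 + 1981) = (1/357 + 437)/(2190 + 1981) = (1/357 + 437)/4171 = (156010/357)*(1/4171) = 156010/1489047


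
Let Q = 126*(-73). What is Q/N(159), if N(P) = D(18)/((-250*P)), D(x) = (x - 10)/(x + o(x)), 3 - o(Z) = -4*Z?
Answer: 8500676625/2 ≈ 4.2503e+9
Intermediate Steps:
o(Z) = 3 + 4*Z (o(Z) = 3 - (-4)*Z = 3 + 4*Z)
D(x) = (-10 + x)/(3 + 5*x) (D(x) = (x - 10)/(x + (3 + 4*x)) = (-10 + x)/(3 + 5*x))
N(P) = -4/(11625*P) (N(P) = ((-10 + 18)/(3 + 5*18))/((-250*P)) = (8/(3 + 90))*(-1/(250*P)) = (8/93)*(-1/(250*P)) = ((1/93)*8)*(-1/(250*P)) = 8*(-1/(250*P))/93 = -4/(11625*P))
Q = -9198
Q/N(159) = -9198/((-4/11625/159)) = -9198/((-4/11625*1/159)) = -9198/(-4/1848375) = -9198*(-1848375/4) = 8500676625/2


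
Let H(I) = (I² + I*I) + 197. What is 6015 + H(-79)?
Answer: 18694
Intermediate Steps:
H(I) = 197 + 2*I² (H(I) = (I² + I²) + 197 = 2*I² + 197 = 197 + 2*I²)
6015 + H(-79) = 6015 + (197 + 2*(-79)²) = 6015 + (197 + 2*6241) = 6015 + (197 + 12482) = 6015 + 12679 = 18694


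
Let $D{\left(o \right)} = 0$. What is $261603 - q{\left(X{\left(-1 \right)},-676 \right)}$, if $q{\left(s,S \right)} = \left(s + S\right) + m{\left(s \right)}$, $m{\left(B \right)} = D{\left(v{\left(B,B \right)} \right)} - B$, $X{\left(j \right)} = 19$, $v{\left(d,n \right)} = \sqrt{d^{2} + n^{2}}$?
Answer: $262279$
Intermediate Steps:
$m{\left(B \right)} = - B$ ($m{\left(B \right)} = 0 - B = - B$)
$q{\left(s,S \right)} = S$ ($q{\left(s,S \right)} = \left(s + S\right) - s = \left(S + s\right) - s = S$)
$261603 - q{\left(X{\left(-1 \right)},-676 \right)} = 261603 - -676 = 261603 + 676 = 262279$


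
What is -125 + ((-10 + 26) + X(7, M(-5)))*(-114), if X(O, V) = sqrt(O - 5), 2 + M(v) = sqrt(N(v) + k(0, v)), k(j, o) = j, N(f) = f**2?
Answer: -1949 - 114*sqrt(2) ≈ -2110.2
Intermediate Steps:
M(v) = -2 + sqrt(v**2) (M(v) = -2 + sqrt(v**2 + 0) = -2 + sqrt(v**2))
X(O, V) = sqrt(-5 + O)
-125 + ((-10 + 26) + X(7, M(-5)))*(-114) = -125 + ((-10 + 26) + sqrt(-5 + 7))*(-114) = -125 + (16 + sqrt(2))*(-114) = -125 + (-1824 - 114*sqrt(2)) = -1949 - 114*sqrt(2)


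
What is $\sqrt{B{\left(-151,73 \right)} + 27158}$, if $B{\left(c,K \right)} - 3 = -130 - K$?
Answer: $\sqrt{26958} \approx 164.19$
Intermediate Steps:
$B{\left(c,K \right)} = -127 - K$ ($B{\left(c,K \right)} = 3 - \left(130 + K\right) = -127 - K$)
$\sqrt{B{\left(-151,73 \right)} + 27158} = \sqrt{\left(-127 - 73\right) + 27158} = \sqrt{-200 + 27158} = \sqrt{26958}$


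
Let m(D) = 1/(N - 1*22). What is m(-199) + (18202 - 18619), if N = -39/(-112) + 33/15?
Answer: -4542941/10893 ≈ -417.05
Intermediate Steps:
N = 1427/560 (N = -39*(-1/112) + 33*(1/15) = 39/112 + 11/5 = 1427/560 ≈ 2.5482)
m(D) = -560/10893 (m(D) = 1/(1427/560 - 1*22) = 1/(1427/560 - 22) = 1/(-10893/560) = -560/10893)
m(-199) + (18202 - 18619) = -560/10893 + (18202 - 18619) = -560/10893 - 417 = -4542941/10893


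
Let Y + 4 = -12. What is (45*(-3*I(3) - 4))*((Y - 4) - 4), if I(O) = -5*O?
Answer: -44280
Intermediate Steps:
Y = -16 (Y = -4 - 12 = -16)
(45*(-3*I(3) - 4))*((Y - 4) - 4) = (45*(-(-15)*3 - 4))*((-16 - 4) - 4) = (45*(-3*(-15) - 4))*(-20 - 4) = (45*(45 - 4))*(-24) = (45*41)*(-24) = 1845*(-24) = -44280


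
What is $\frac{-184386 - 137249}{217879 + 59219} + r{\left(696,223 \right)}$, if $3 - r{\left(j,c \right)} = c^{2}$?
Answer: $- \frac{13779296783}{277098} \approx -49727.0$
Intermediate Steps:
$r{\left(j,c \right)} = 3 - c^{2}$
$\frac{-184386 - 137249}{217879 + 59219} + r{\left(696,223 \right)} = \frac{-184386 - 137249}{217879 + 59219} + \left(3 - 223^{2}\right) = - \frac{321635}{277098} + \left(3 - 49729\right) = \left(-321635\right) \frac{1}{277098} + \left(3 - 49729\right) = - \frac{321635}{277098} - 49726 = - \frac{13779296783}{277098}$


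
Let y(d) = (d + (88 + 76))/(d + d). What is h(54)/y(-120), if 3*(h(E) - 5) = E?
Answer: -1380/11 ≈ -125.45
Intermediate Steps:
y(d) = (164 + d)/(2*d) (y(d) = (d + 164)/((2*d)) = (164 + d)*(1/(2*d)) = (164 + d)/(2*d))
h(E) = 5 + E/3
h(54)/y(-120) = (5 + (⅓)*54)/(((½)*(164 - 120)/(-120))) = (5 + 18)/(((½)*(-1/120)*44)) = 23/(-11/60) = 23*(-60/11) = -1380/11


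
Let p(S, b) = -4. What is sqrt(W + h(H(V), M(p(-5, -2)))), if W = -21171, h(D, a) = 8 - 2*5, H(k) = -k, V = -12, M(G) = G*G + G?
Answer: I*sqrt(21173) ≈ 145.51*I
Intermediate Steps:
M(G) = G + G**2 (M(G) = G**2 + G = G + G**2)
h(D, a) = -2 (h(D, a) = 8 - 10 = -2)
sqrt(W + h(H(V), M(p(-5, -2)))) = sqrt(-21171 - 2) = sqrt(-21173) = I*sqrt(21173)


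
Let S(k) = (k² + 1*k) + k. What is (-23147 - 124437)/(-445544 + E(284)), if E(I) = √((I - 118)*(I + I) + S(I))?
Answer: 8219395712/24813660053 + 36896*√43878/24813660053 ≈ 0.33156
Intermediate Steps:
S(k) = k² + 2*k (S(k) = (k² + k) + k = (k + k²) + k = k² + 2*k)
E(I) = √(I*(2 + I) + 2*I*(-118 + I)) (E(I) = √((I - 118)*(I + I) + I*(2 + I)) = √((-118 + I)*(2*I) + I*(2 + I)) = √(2*I*(-118 + I) + I*(2 + I)) = √(I*(2 + I) + 2*I*(-118 + I)))
(-23147 - 124437)/(-445544 + E(284)) = (-23147 - 124437)/(-445544 + √3*√(284*(-78 + 284))) = -147584/(-445544 + √3*√(284*206)) = -147584/(-445544 + √3*√58504) = -147584/(-445544 + √3*(2*√14626)) = -147584/(-445544 + 2*√43878)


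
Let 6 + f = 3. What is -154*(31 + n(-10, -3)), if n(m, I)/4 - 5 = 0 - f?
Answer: -9702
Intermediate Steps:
f = -3 (f = -6 + 3 = -3)
n(m, I) = 32 (n(m, I) = 20 + 4*(0 - 1*(-3)) = 20 + 4*(0 + 3) = 20 + 4*3 = 20 + 12 = 32)
-154*(31 + n(-10, -3)) = -154*(31 + 32) = -154*63 = -9702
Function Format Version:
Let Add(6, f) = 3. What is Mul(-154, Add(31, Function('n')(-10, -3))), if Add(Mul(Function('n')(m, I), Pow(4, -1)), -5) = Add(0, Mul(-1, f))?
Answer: -9702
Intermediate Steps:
f = -3 (f = Add(-6, 3) = -3)
Function('n')(m, I) = 32 (Function('n')(m, I) = Add(20, Mul(4, Add(0, Mul(-1, -3)))) = Add(20, Mul(4, Add(0, 3))) = Add(20, Mul(4, 3)) = Add(20, 12) = 32)
Mul(-154, Add(31, Function('n')(-10, -3))) = Mul(-154, Add(31, 32)) = Mul(-154, 63) = -9702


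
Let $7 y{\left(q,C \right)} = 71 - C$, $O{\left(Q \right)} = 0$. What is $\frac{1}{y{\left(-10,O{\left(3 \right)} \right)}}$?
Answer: $\frac{7}{71} \approx 0.098592$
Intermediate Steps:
$y{\left(q,C \right)} = \frac{71}{7} - \frac{C}{7}$ ($y{\left(q,C \right)} = \frac{71 - C}{7} = \frac{71}{7} - \frac{C}{7}$)
$\frac{1}{y{\left(-10,O{\left(3 \right)} \right)}} = \frac{1}{\frac{71}{7} - 0} = \frac{1}{\frac{71}{7} + 0} = \frac{1}{\frac{71}{7}} = \frac{7}{71}$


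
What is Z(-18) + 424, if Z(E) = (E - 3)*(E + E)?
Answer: 1180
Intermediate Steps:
Z(E) = 2*E*(-3 + E) (Z(E) = (-3 + E)*(2*E) = 2*E*(-3 + E))
Z(-18) + 424 = 2*(-18)*(-3 - 18) + 424 = 2*(-18)*(-21) + 424 = 756 + 424 = 1180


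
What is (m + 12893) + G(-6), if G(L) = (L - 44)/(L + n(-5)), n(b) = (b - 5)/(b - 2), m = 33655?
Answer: 744943/16 ≈ 46559.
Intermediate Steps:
n(b) = (-5 + b)/(-2 + b)
G(L) = (-44 + L)/(10/7 + L) (G(L) = (L - 44)/(L + (-5 - 5)/(-2 - 5)) = (-44 + L)/(L - 10/(-7)) = (-44 + L)/(L - 1/7*(-10)) = (-44 + L)/(L + 10/7) = (-44 + L)/(10/7 + L))
(m + 12893) + G(-6) = (33655 + 12893) + 7*(-44 - 6)/(10 + 7*(-6)) = 46548 + 7*(-50)/(10 - 42) = 46548 + 7*(-50)/(-32) = 46548 + 7*(-1/32)*(-50) = 46548 + 175/16 = 744943/16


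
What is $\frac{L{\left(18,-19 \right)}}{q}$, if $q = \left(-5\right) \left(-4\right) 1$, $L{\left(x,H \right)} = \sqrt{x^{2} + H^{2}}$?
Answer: $\frac{\sqrt{685}}{20} \approx 1.3086$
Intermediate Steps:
$L{\left(x,H \right)} = \sqrt{H^{2} + x^{2}}$
$q = 20$ ($q = 20 \cdot 1 = 20$)
$\frac{L{\left(18,-19 \right)}}{q} = \frac{\sqrt{\left(-19\right)^{2} + 18^{2}}}{20} = \sqrt{361 + 324} \cdot \frac{1}{20} = \sqrt{685} \cdot \frac{1}{20} = \frac{\sqrt{685}}{20}$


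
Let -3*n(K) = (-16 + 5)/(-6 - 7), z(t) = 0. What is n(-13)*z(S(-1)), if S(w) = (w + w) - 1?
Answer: 0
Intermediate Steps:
S(w) = -1 + 2*w (S(w) = 2*w - 1 = -1 + 2*w)
n(K) = -11/39 (n(K) = -(-16 + 5)/(3*(-6 - 7)) = -(-11)/(3*(-13)) = -(-11)*(-1)/(3*13) = -1/3*11/13 = -11/39)
n(-13)*z(S(-1)) = -11/39*0 = 0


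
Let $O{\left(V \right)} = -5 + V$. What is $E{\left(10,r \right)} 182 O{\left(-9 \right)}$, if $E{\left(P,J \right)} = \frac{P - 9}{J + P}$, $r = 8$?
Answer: $- \frac{1274}{9} \approx -141.56$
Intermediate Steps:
$E{\left(P,J \right)} = \frac{-9 + P}{J + P}$
$E{\left(10,r \right)} 182 O{\left(-9 \right)} = \frac{-9 + 10}{8 + 10} \cdot 182 \left(-5 - 9\right) = \frac{1}{18} \cdot 1 \cdot 182 \left(-14\right) = \frac{1}{18} \cdot 182 \left(-14\right) = \frac{91}{9} \left(-14\right) = - \frac{1274}{9}$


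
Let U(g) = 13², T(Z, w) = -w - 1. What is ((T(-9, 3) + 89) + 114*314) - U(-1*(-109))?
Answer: 35712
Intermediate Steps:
T(Z, w) = -1 - w
U(g) = 169
((T(-9, 3) + 89) + 114*314) - U(-1*(-109)) = (((-1 - 1*3) + 89) + 114*314) - 1*169 = (((-1 - 3) + 89) + 35796) - 169 = ((-4 + 89) + 35796) - 169 = (85 + 35796) - 169 = 35881 - 169 = 35712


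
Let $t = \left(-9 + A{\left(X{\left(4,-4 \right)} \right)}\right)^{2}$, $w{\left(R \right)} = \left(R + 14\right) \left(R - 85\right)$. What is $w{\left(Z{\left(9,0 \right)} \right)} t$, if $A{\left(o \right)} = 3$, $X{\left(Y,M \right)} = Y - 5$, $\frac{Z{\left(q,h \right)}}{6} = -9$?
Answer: $200160$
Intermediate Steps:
$Z{\left(q,h \right)} = -54$ ($Z{\left(q,h \right)} = 6 \left(-9\right) = -54$)
$X{\left(Y,M \right)} = -5 + Y$
$w{\left(R \right)} = \left(-85 + R\right) \left(14 + R\right)$ ($w{\left(R \right)} = \left(14 + R\right) \left(-85 + R\right) = \left(-85 + R\right) \left(14 + R\right)$)
$t = 36$ ($t = \left(-9 + 3\right)^{2} = \left(-6\right)^{2} = 36$)
$w{\left(Z{\left(9,0 \right)} \right)} t = \left(-1190 + \left(-54\right)^{2} - -3834\right) 36 = \left(-1190 + 2916 + 3834\right) 36 = 5560 \cdot 36 = 200160$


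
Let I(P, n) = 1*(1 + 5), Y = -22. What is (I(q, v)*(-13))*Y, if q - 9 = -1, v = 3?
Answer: 1716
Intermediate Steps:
q = 8 (q = 9 - 1 = 8)
I(P, n) = 6 (I(P, n) = 1*6 = 6)
(I(q, v)*(-13))*Y = (6*(-13))*(-22) = -78*(-22) = 1716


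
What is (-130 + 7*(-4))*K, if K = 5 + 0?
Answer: -790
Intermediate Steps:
K = 5
(-130 + 7*(-4))*K = (-130 + 7*(-4))*5 = (-130 - 28)*5 = -158*5 = -790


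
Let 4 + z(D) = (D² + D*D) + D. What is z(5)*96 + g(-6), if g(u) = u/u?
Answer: 4897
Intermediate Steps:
g(u) = 1
z(D) = -4 + D + 2*D² (z(D) = -4 + ((D² + D*D) + D) = -4 + ((D² + D²) + D) = -4 + (2*D² + D) = -4 + (D + 2*D²) = -4 + D + 2*D²)
z(5)*96 + g(-6) = (-4 + 5 + 2*5²)*96 + 1 = (-4 + 5 + 2*25)*96 + 1 = (-4 + 5 + 50)*96 + 1 = 51*96 + 1 = 4896 + 1 = 4897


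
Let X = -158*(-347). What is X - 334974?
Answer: -280148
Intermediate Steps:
X = 54826
X - 334974 = 54826 - 334974 = -280148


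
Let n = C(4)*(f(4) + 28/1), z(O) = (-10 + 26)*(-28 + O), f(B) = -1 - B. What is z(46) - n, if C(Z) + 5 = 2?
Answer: 357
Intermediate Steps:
C(Z) = -3 (C(Z) = -5 + 2 = -3)
z(O) = -448 + 16*O (z(O) = 16*(-28 + O) = -448 + 16*O)
n = -69 (n = -3*((-1 - 1*4) + 28/1) = -3*((-1 - 4) + 28*1) = -3*(-5 + 28) = -3*23 = -69)
z(46) - n = (-448 + 16*46) - 1*(-69) = (-448 + 736) + 69 = 288 + 69 = 357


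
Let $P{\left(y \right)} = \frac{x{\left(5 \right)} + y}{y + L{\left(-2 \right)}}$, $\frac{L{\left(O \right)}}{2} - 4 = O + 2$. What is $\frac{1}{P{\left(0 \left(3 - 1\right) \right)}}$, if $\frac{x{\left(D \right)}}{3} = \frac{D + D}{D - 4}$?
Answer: $\frac{4}{15} \approx 0.26667$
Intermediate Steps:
$L{\left(O \right)} = 12 + 2 O$ ($L{\left(O \right)} = 8 + 2 \left(O + 2\right) = 8 + 2 \left(2 + O\right) = 8 + \left(4 + 2 O\right) = 12 + 2 O$)
$x{\left(D \right)} = \frac{6 D}{-4 + D}$ ($x{\left(D \right)} = 3 \frac{D + D}{D - 4} = 3 \frac{2 D}{-4 + D} = \frac{6 D}{-4 + D}$)
$P{\left(y \right)} = \frac{30 + y}{8 + y}$ ($P{\left(y \right)} = \frac{6 \cdot 5 \frac{1}{-4 + 5} + y}{y + \left(12 + 2 \left(-2\right)\right)} = \frac{6 \cdot 5 \cdot 1^{-1} + y}{y + \left(12 - 4\right)} = \frac{6 \cdot 5 \cdot 1 + y}{y + 8} = \frac{30 + y}{8 + y}$)
$\frac{1}{P{\left(0 \left(3 - 1\right) \right)}} = \frac{1}{\frac{1}{8 + 0 \left(3 - 1\right)} \left(30 + 0 \left(3 - 1\right)\right)} = \frac{1}{\frac{1}{8 + 0 \cdot 2} \left(30 + 0 \cdot 2\right)} = \frac{1}{\frac{1}{8 + 0} \left(30 + 0\right)} = \frac{1}{\frac{1}{8} \cdot 30} = \frac{1}{\frac{15}{4}} = \frac{4}{15}$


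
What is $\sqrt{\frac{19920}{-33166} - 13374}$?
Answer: $\frac{i \sqrt{3677960186166}}{16583} \approx 115.65 i$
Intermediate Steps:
$\sqrt{\frac{19920}{-33166} - 13374} = \sqrt{19920 \left(- \frac{1}{33166}\right) + \left(-14563 + 1189\right)} = \sqrt{- \frac{9960}{16583} - 13374} = \sqrt{- \frac{221791002}{16583}} = \frac{i \sqrt{3677960186166}}{16583}$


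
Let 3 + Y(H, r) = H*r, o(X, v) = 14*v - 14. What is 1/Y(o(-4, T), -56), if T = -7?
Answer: 1/6269 ≈ 0.00015952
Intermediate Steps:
o(X, v) = -14 + 14*v
Y(H, r) = -3 + H*r
1/Y(o(-4, T), -56) = 1/(-3 + (-14 + 14*(-7))*(-56)) = 1/(-3 + (-14 - 98)*(-56)) = 1/(-3 - 112*(-56)) = 1/(-3 + 6272) = 1/6269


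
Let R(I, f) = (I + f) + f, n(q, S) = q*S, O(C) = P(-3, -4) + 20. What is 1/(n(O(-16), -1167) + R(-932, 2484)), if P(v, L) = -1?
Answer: -1/18137 ≈ -5.5136e-5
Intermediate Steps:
O(C) = 19 (O(C) = -1 + 20 = 19)
n(q, S) = S*q
R(I, f) = I + 2*f
1/(n(O(-16), -1167) + R(-932, 2484)) = 1/(-1167*19 + (-932 + 2*2484)) = 1/(-22173 + (-932 + 4968)) = 1/(-22173 + 4036) = 1/(-18137) = -1/18137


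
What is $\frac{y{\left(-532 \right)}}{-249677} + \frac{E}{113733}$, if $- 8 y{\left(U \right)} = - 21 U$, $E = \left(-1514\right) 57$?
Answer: $- \frac{14258531741}{18931009494} \approx -0.75318$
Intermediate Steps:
$E = -86298$
$y{\left(U \right)} = \frac{21 U}{8}$ ($y{\left(U \right)} = - \frac{\left(-21\right) U}{8} = \frac{21 U}{8}$)
$\frac{y{\left(-532 \right)}}{-249677} + \frac{E}{113733} = \frac{\frac{21}{8} \left(-532\right)}{-249677} - \frac{86298}{113733} = \left(- \frac{2793}{2}\right) \left(- \frac{1}{249677}\right) - \frac{28766}{37911} = \frac{2793}{499354} - \frac{28766}{37911} = - \frac{14258531741}{18931009494}$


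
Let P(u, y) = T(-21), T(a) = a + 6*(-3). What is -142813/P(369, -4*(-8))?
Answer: 142813/39 ≈ 3661.9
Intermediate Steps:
T(a) = -18 + a (T(a) = a - 18 = -18 + a)
P(u, y) = -39 (P(u, y) = -18 - 21 = -39)
-142813/P(369, -4*(-8)) = -142813/(-39) = -142813*(-1/39) = 142813/39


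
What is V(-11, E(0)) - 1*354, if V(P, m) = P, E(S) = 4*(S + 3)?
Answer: -365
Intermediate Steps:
E(S) = 12 + 4*S (E(S) = 4*(3 + S) = 12 + 4*S)
V(-11, E(0)) - 1*354 = -11 - 1*354 = -11 - 354 = -365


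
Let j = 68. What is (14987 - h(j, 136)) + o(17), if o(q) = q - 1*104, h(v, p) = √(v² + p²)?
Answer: 14900 - 68*√5 ≈ 14748.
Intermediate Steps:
h(v, p) = √(p² + v²)
o(q) = -104 + q (o(q) = q - 104 = -104 + q)
(14987 - h(j, 136)) + o(17) = (14987 - √(136² + 68²)) + (-104 + 17) = (14987 - √(18496 + 4624)) - 87 = (14987 - √23120) - 87 = (14987 - 68*√5) - 87 = 14900 - 68*√5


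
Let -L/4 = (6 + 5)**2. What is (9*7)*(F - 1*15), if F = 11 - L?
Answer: 30240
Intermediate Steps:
L = -484 (L = -4*(6 + 5)**2 = -4*11**2 = -4*121 = -484)
F = 495 (F = 11 - 1*(-484) = 11 + 484 = 495)
(9*7)*(F - 1*15) = (9*7)*(495 - 1*15) = 63*(495 - 15) = 63*480 = 30240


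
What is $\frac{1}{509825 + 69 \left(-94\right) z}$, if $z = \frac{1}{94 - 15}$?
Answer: $\frac{79}{40269689} \approx 1.9618 \cdot 10^{-6}$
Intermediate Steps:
$z = \frac{1}{79} \approx 0.012658$
$\frac{1}{509825 + 69 \left(-94\right) z} = \frac{1}{509825 + 69 \left(-94\right) \frac{1}{79}} = \frac{1}{509825 - \frac{6486}{79}} = \frac{1}{\frac{40269689}{79}} = \frac{79}{40269689}$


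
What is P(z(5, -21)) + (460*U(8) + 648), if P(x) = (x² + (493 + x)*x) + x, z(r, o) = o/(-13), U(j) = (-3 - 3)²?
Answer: 3043896/169 ≈ 18011.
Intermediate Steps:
U(j) = 36 (U(j) = (-6)² = 36)
z(r, o) = -o/13 (z(r, o) = o*(-1/13) = -o/13)
P(x) = x + x² + x*(493 + x) (P(x) = (x² + x*(493 + x)) + x = x + x² + x*(493 + x))
P(z(5, -21)) + (460*U(8) + 648) = 2*(-1/13*(-21))*(247 - 1/13*(-21)) + (460*36 + 648) = 2*(21/13)*(247 + 21/13) + (16560 + 648) = 2*(21/13)*(3232/13) + 17208 = 135744/169 + 17208 = 3043896/169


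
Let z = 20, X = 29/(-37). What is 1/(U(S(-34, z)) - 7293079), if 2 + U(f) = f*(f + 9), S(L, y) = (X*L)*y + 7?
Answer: -1369/9578414441 ≈ -1.4293e-7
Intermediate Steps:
X = -29/37 (X = 29*(-1/37) = -29/37 ≈ -0.78378)
S(L, y) = 7 - 29*L*y/37 (S(L, y) = (-29*L/37)*y + 7 = -29*L*y/37 + 7 = 7 - 29*L*y/37)
U(f) = -2 + f*(9 + f) (U(f) = -2 + f*(f + 9) = -2 + f*(9 + f))
1/(U(S(-34, z)) - 7293079) = 1/((-2 + (7 - 29/37*(-34)*20)² + 9*(7 - 29/37*(-34)*20)) - 7293079) = 1/((-2 + (7 + 19720/37)² + 9*(7 + 19720/37)) - 7293079) = 1/((-2 + (19979/37)² + 9*(19979/37)) - 7293079) = 1/((-2 + 399160441/1369 + 179811/37) - 7293079) = 1/(405810710/1369 - 7293079) = 1/(-9578414441/1369) = -1369/9578414441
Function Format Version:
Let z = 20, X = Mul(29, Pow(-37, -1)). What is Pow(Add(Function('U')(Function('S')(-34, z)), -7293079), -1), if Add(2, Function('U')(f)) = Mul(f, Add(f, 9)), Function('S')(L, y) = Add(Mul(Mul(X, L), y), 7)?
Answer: Rational(-1369, 9578414441) ≈ -1.4293e-7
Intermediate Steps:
X = Rational(-29, 37) (X = Mul(29, Rational(-1, 37)) = Rational(-29, 37) ≈ -0.78378)
Function('S')(L, y) = Add(7, Mul(Rational(-29, 37), L, y)) (Function('S')(L, y) = Add(Mul(Mul(Rational(-29, 37), L), y), 7) = Add(Mul(Rational(-29, 37), L, y), 7) = Add(7, Mul(Rational(-29, 37), L, y)))
Function('U')(f) = Add(-2, Mul(f, Add(9, f))) (Function('U')(f) = Add(-2, Mul(f, Add(f, 9))) = Add(-2, Mul(f, Add(9, f))))
Pow(Add(Function('U')(Function('S')(-34, z)), -7293079), -1) = Pow(Add(Add(-2, Pow(Add(7, Mul(Rational(-29, 37), -34, 20)), 2), Mul(9, Add(7, Mul(Rational(-29, 37), -34, 20)))), -7293079), -1) = Pow(Add(Add(-2, Pow(Add(7, Rational(19720, 37)), 2), Mul(9, Add(7, Rational(19720, 37)))), -7293079), -1) = Pow(Add(Add(-2, Pow(Rational(19979, 37), 2), Mul(9, Rational(19979, 37))), -7293079), -1) = Pow(Add(Add(-2, Rational(399160441, 1369), Rational(179811, 37)), -7293079), -1) = Pow(Add(Rational(405810710, 1369), -7293079), -1) = Pow(Rational(-9578414441, 1369), -1) = Rational(-1369, 9578414441)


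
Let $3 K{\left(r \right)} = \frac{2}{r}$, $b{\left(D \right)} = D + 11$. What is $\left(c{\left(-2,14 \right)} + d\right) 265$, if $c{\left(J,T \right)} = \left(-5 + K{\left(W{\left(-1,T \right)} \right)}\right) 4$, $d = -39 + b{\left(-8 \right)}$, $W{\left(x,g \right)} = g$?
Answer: $- \frac{310580}{21} \approx -14790.0$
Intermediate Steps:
$b{\left(D \right)} = 11 + D$
$K{\left(r \right)} = \frac{2}{3 r}$ ($K{\left(r \right)} = \frac{2 \frac{1}{r}}{3} = \frac{2}{3 r}$)
$d = -36$ ($d = -39 + \left(11 - 8\right) = -39 + 3 = -36$)
$c{\left(J,T \right)} = -20 + \frac{8}{3 T}$ ($c{\left(J,T \right)} = \left(-5 + \frac{2}{3 T}\right) 4 = -20 + \frac{8}{3 T}$)
$\left(c{\left(-2,14 \right)} + d\right) 265 = \left(\left(-20 + \frac{8}{3 \cdot 14}\right) - 36\right) 265 = \left(\left(-20 + \frac{8}{3} \cdot \frac{1}{14}\right) - 36\right) 265 = \left(\left(-20 + \frac{4}{21}\right) - 36\right) 265 = \left(- \frac{416}{21} - 36\right) 265 = \left(- \frac{1172}{21}\right) 265 = - \frac{310580}{21}$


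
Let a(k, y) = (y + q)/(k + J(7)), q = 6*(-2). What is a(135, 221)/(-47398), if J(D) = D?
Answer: -209/6730516 ≈ -3.1053e-5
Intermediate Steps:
q = -12
a(k, y) = (-12 + y)/(7 + k) (a(k, y) = (y - 12)/(k + 7) = (-12 + y)/(7 + k))
a(135, 221)/(-47398) = ((-12 + 221)/(7 + 135))/(-47398) = (209/142)*(-1/47398) = -209/6730516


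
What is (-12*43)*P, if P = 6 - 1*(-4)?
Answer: -5160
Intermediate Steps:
P = 10 (P = 6 + 4 = 10)
(-12*43)*P = -12*43*10 = -516*10 = -5160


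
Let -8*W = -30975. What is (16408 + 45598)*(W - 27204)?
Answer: -5786926971/4 ≈ -1.4467e+9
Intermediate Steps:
W = 30975/8 (W = -1/8*(-30975) = 30975/8 ≈ 3871.9)
(16408 + 45598)*(W - 27204) = (16408 + 45598)*(30975/8 - 27204) = 62006*(-186657/8) = -5786926971/4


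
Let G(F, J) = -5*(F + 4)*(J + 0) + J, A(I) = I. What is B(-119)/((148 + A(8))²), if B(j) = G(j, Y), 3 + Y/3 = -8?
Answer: -132/169 ≈ -0.78106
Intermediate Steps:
Y = -33 (Y = -9 + 3*(-8) = -9 - 24 = -33)
G(F, J) = J - 5*J*(4 + F) (G(F, J) = -5*(4 + F)*J + J = -5*J*(4 + F) + J = J - 5*J*(4 + F))
B(j) = 627 + 165*j (B(j) = -1*(-33)*(19 + 5*j) = 627 + 165*j)
B(-119)/((148 + A(8))²) = (627 + 165*(-119))/((148 + 8)²) = (627 - 19635)/(156²) = -19008/24336 = -19008*1/24336 = -132/169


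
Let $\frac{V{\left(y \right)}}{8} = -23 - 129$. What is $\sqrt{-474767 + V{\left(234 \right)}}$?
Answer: $51 i \sqrt{183} \approx 689.92 i$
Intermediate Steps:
$V{\left(y \right)} = -1216$ ($V{\left(y \right)} = 8 \left(-23 - 129\right) = 8 \left(-152\right) = -1216$)
$\sqrt{-474767 + V{\left(234 \right)}} = \sqrt{-474767 - 1216} = \sqrt{-475983} = 51 i \sqrt{183}$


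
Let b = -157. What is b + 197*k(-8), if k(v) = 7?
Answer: 1222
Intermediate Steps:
b + 197*k(-8) = -157 + 197*7 = -157 + 1379 = 1222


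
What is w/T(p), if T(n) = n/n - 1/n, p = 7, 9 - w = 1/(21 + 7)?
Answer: 251/24 ≈ 10.458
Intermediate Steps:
w = 251/28 (w = 9 - 1/(21 + 7) = 9 - 1/28 = 251/28 ≈ 8.9643)
T(n) = 1 - 1/n
w/T(p) = 251/(28*(((-1 + 7)/7))) = 251/(28*(((1/7)*6))) = 251/(28*(6/7)) = (251/28)*(7/6) = 251/24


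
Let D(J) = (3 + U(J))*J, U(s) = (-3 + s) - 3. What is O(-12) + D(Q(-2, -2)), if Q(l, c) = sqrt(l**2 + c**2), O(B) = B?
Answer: -4 - 6*sqrt(2) ≈ -12.485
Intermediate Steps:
U(s) = -6 + s
Q(l, c) = sqrt(c**2 + l**2)
D(J) = J*(-3 + J) (D(J) = (3 + (-6 + J))*J = (-3 + J)*J = J*(-3 + J))
O(-12) + D(Q(-2, -2)) = -12 + sqrt((-2)**2 + (-2)**2)*(-3 + sqrt((-2)**2 + (-2)**2)) = -12 + sqrt(4 + 4)*(-3 + sqrt(4 + 4)) = -12 + sqrt(8)*(-3 + sqrt(8)) = -12 + (2*sqrt(2))*(-3 + 2*sqrt(2)) = -12 + 2*sqrt(2)*(-3 + 2*sqrt(2))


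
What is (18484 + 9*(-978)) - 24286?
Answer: -14604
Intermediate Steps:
(18484 + 9*(-978)) - 24286 = (18484 - 8802) - 24286 = 9682 - 24286 = -14604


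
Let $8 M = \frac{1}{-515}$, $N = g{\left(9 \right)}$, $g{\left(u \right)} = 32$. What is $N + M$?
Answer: $\frac{131839}{4120} \approx 32.0$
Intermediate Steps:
$N = 32$
$M = - \frac{1}{4120}$ ($M = \frac{1}{8 \left(-515\right)} = \frac{1}{8} \left(- \frac{1}{515}\right) = - \frac{1}{4120} \approx -0.00024272$)
$N + M = 32 - \frac{1}{4120} = \frac{131839}{4120}$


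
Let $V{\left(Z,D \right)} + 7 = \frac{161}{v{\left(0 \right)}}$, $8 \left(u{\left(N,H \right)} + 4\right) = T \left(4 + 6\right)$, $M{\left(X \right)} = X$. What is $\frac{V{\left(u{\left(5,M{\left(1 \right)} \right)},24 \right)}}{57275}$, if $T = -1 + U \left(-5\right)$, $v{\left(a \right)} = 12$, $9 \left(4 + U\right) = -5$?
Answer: $\frac{77}{687300} \approx 0.00011203$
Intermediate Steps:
$U = - \frac{41}{9}$ ($U = -4 + \frac{1}{9} \left(-5\right) = -4 - \frac{5}{9} = - \frac{41}{9} \approx -4.5556$)
$T = \frac{196}{9}$ ($T = -1 - - \frac{205}{9} = -1 + \frac{205}{9} = \frac{196}{9} \approx 21.778$)
$u{\left(N,H \right)} = \frac{209}{9}$ ($u{\left(N,H \right)} = -4 + \frac{\frac{196}{9} \left(4 + 6\right)}{8} = -4 + \frac{\frac{196}{9} \cdot 10}{8} = -4 + \frac{1}{8} \cdot \frac{1960}{9} = -4 + \frac{245}{9} = \frac{209}{9}$)
$V{\left(Z,D \right)} = \frac{77}{12}$ ($V{\left(Z,D \right)} = -7 + \frac{161}{12} = \frac{77}{12}$)
$\frac{V{\left(u{\left(5,M{\left(1 \right)} \right)},24 \right)}}{57275} = \frac{77}{12 \cdot 57275} = \frac{77}{12} \cdot \frac{1}{57275} = \frac{77}{687300}$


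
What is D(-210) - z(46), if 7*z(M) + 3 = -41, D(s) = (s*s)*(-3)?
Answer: -926056/7 ≈ -1.3229e+5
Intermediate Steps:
D(s) = -3*s**2 (D(s) = s**2*(-3) = -3*s**2)
z(M) = -44/7 (z(M) = -3/7 + (1/7)*(-41) = -3/7 - 41/7 = -44/7)
D(-210) - z(46) = -3*(-210)**2 - 1*(-44/7) = -3*44100 + 44/7 = -132300 + 44/7 = -926056/7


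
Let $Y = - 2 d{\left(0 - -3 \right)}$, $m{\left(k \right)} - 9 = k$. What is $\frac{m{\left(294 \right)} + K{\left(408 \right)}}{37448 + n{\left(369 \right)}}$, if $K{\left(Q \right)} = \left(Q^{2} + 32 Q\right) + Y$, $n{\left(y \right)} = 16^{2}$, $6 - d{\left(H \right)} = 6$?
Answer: $\frac{59941}{12568} \approx 4.7693$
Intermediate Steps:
$d{\left(H \right)} = 0$ ($d{\left(H \right)} = 6 - 6 = 0$)
$n{\left(y \right)} = 256$
$m{\left(k \right)} = 9 + k$
$Y = 0$ ($Y = \left(-2\right) 0 = 0$)
$K{\left(Q \right)} = Q^{2} + 32 Q$ ($K{\left(Q \right)} = \left(Q^{2} + 32 Q\right) + 0 = Q^{2} + 32 Q$)
$\frac{m{\left(294 \right)} + K{\left(408 \right)}}{37448 + n{\left(369 \right)}} = \frac{\left(9 + 294\right) + 408 \left(32 + 408\right)}{37448 + 256} = \frac{303 + 408 \cdot 440}{37704} = \left(303 + 179520\right) \frac{1}{37704} = 179823 \cdot \frac{1}{37704} = \frac{59941}{12568}$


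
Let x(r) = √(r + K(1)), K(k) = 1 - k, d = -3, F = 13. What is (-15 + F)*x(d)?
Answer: -2*I*√3 ≈ -3.4641*I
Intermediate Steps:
x(r) = √r (x(r) = √(r + (1 - 1*1)) = √(r + (1 - 1)) = √(r + 0) = √r)
(-15 + F)*x(d) = (-15 + 13)*√(-3) = -2*I*√3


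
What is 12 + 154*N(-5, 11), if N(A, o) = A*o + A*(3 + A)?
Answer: -6918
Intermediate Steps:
12 + 154*N(-5, 11) = 12 + 154*(-5*(3 - 5 + 11)) = 12 + 154*(-5*9) = 12 + 154*(-45) = 12 - 6930 = -6918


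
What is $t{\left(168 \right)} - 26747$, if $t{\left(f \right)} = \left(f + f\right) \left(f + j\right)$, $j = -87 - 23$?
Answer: $-7259$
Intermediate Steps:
$j = -110$
$t{\left(f \right)} = 2 f \left(-110 + f\right)$ ($t{\left(f \right)} = \left(f + f\right) \left(f - 110\right) = 2 f \left(-110 + f\right)$)
$t{\left(168 \right)} - 26747 = 2 \cdot 168 \left(-110 + 168\right) - 26747 = 2 \cdot 168 \cdot 58 - 26747 = 19488 - 26747 = -7259$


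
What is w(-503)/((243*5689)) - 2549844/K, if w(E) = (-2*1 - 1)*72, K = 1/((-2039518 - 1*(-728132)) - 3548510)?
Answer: 634481596775325016/51201 ≈ 1.2392e+13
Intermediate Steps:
K = -1/4859896 (K = 1/((-2039518 + 728132) - 3548510) = 1/(-1311386 - 3548510) = 1/(-4859896) = -1/4859896 ≈ -2.0577e-7)
w(E) = -216 (w(E) = (-2 - 1)*72 = -3*72 = -216)
w(-503)/((243*5689)) - 2549844/K = -216/(243*5689) - 2549844/(-1/4859896) = -216/1382427 - 2549844*(-4859896) = -216*1/1382427 + 12391976656224 = -8/51201 + 12391976656224 = 634481596775325016/51201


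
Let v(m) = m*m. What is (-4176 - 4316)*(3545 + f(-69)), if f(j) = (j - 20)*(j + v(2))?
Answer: -79230360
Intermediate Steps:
v(m) = m²
f(j) = (-20 + j)*(4 + j) (f(j) = (j - 20)*(j + 2²) = (-20 + j)*(j + 4) = (-20 + j)*(4 + j))
(-4176 - 4316)*(3545 + f(-69)) = (-4176 - 4316)*(3545 + (-80 + (-69)² - 16*(-69))) = -8492*(3545 + (-80 + 4761 + 1104)) = -8492*(3545 + 5785) = -8492*9330 = -79230360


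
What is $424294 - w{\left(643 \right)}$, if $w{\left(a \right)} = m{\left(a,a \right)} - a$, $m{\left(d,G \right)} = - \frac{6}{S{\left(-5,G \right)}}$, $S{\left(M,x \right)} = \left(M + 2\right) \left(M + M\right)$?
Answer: $\frac{2124686}{5} \approx 4.2494 \cdot 10^{5}$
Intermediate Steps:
$S{\left(M,x \right)} = 2 M \left(2 + M\right)$ ($S{\left(M,x \right)} = \left(2 + M\right) 2 M = 2 M \left(2 + M\right)$)
$m{\left(d,G \right)} = - \frac{1}{5}$ ($m{\left(d,G \right)} = - \frac{6}{2 \left(-5\right) \left(2 - 5\right)} = - \frac{6}{2 \left(-5\right) \left(-3\right)} = - \frac{6}{30} = \left(-6\right) \frac{1}{30} = - \frac{1}{5}$)
$w{\left(a \right)} = - \frac{1}{5} - a$
$424294 - w{\left(643 \right)} = 424294 - \left(- \frac{1}{5} - 643\right) = 424294 - - \frac{3216}{5} = 424294 + \frac{3216}{5} = \frac{2124686}{5}$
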